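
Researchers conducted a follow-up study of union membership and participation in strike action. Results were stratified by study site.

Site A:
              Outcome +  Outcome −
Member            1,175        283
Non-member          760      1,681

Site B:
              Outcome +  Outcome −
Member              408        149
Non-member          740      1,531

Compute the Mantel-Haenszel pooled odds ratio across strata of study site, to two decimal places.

7.73

OR_MH = Σ(aᵢdᵢ/nᵢ) / Σ(bᵢcᵢ/nᵢ), where nᵢ is the stratum total.
Stratum 1 (Site A): n = 3899; a·d/n = 1175·1681/3899 = 506.5850; b·c/n = 283·760/3899 = 55.1629
Stratum 2 (Site B): n = 2828; a·d/n = 408·1531/2828 = 220.8798; b·c/n = 149·740/2828 = 38.9887
OR_MH = (506.5850 + 220.8798) / (55.1629 + 38.9887) = 727.4648 / 94.1515 = 7.72653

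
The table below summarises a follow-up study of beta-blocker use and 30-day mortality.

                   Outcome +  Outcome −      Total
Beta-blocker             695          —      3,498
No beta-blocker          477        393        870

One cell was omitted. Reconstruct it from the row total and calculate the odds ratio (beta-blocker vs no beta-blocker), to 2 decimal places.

The missing cell is in the exposed row: 3498 − 695 = 2803.
So a = 695, b = 2803, c = 477, d = 393.
OR = (a·d)/(b·c) = (695 × 393) / (2803 × 477) = 273135 / 1337031 = 0.20428

0.20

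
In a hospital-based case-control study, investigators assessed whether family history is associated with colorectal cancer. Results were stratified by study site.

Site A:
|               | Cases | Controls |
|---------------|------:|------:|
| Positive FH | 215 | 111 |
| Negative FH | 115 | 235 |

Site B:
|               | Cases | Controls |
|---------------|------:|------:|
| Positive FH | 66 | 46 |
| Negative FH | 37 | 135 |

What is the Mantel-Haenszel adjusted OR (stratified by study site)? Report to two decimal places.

OR_MH = Σ(aᵢdᵢ/nᵢ) / Σ(bᵢcᵢ/nᵢ), where nᵢ is the stratum total.
Stratum 1 (Site A): n = 676; a·d/n = 215·235/676 = 74.7411; b·c/n = 111·115/676 = 18.8831
Stratum 2 (Site B): n = 284; a·d/n = 66·135/284 = 31.3732; b·c/n = 46·37/284 = 5.9930
OR_MH = (74.7411 + 31.3732) / (18.8831 + 5.9930) = 106.1144 / 24.8761 = 4.26572

4.27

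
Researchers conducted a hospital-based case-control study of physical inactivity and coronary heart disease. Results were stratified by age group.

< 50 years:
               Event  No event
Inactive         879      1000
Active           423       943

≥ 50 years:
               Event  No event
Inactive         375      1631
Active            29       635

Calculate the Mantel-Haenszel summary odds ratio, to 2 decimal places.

2.33

OR_MH = Σ(aᵢdᵢ/nᵢ) / Σ(bᵢcᵢ/nᵢ), where nᵢ is the stratum total.
Stratum 1 (< 50 years): n = 3245; a·d/n = 879·943/3245 = 255.4382; b·c/n = 1000·423/3245 = 130.3544
Stratum 2 (≥ 50 years): n = 2670; a·d/n = 375·635/2670 = 89.1854; b·c/n = 1631·29/2670 = 17.7150
OR_MH = (255.4382 + 89.1854) / (130.3544 + 17.7150) = 344.6236 / 148.0694 = 2.32745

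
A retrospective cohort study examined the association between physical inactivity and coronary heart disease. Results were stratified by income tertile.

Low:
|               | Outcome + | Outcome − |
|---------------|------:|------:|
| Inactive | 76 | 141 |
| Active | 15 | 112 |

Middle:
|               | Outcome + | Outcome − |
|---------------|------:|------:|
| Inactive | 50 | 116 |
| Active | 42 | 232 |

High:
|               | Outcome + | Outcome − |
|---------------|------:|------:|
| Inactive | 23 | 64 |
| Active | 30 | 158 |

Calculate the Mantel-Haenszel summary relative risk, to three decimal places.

RR_MH = Σ(aᵢ·n₀ᵢ/nᵢ) / Σ(cᵢ·n₁ᵢ/nᵢ), with n₁ᵢ = aᵢ+bᵢ (exposed), n₀ᵢ = cᵢ+dᵢ (unexposed), nᵢ = n₁ᵢ+n₀ᵢ.
Stratum 1 (Low): n₁ = 217, n₀ = 127, n = 344; a·n₀/n = 76·127/344 = 28.0581; c·n₁/n = 15·217/344 = 9.4622
Stratum 2 (Middle): n₁ = 166, n₀ = 274, n = 440; a·n₀/n = 50·274/440 = 31.1364; c·n₁/n = 42·166/440 = 15.8455
Stratum 3 (High): n₁ = 87, n₀ = 188, n = 275; a·n₀/n = 23·188/275 = 15.7236; c·n₁/n = 30·87/275 = 9.4909
RR_MH = (28.0581 + 31.1364 + 15.7236) / (9.4622 + 15.8455 + 9.4909) = 74.9181 / 34.7986 = 2.15291

2.153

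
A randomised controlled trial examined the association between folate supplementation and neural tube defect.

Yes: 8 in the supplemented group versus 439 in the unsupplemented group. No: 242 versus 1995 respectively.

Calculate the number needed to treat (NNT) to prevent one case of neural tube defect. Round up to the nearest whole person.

7

Risk in treated group = 8/250 = 0.03200; risk in control = 439/2434 = 0.18036.
Absolute risk reduction = 0.18036 − 0.03200 = 0.14836
NNT = 1 / ARR = 1 / 0.14836 = 6.740 → round up → 7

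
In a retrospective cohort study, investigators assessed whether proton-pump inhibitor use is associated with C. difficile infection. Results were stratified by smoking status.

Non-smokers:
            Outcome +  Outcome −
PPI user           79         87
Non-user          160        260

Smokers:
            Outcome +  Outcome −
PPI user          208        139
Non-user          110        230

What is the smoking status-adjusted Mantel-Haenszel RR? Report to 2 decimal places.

RR_MH = Σ(aᵢ·n₀ᵢ/nᵢ) / Σ(cᵢ·n₁ᵢ/nᵢ), with n₁ᵢ = aᵢ+bᵢ (exposed), n₀ᵢ = cᵢ+dᵢ (unexposed), nᵢ = n₁ᵢ+n₀ᵢ.
Stratum 1 (Non-smokers): n₁ = 166, n₀ = 420, n = 586; a·n₀/n = 79·420/586 = 56.6212; c·n₁/n = 160·166/586 = 45.3242
Stratum 2 (Smokers): n₁ = 347, n₀ = 340, n = 687; a·n₀/n = 208·340/687 = 102.9403; c·n₁/n = 110·347/687 = 55.5604
RR_MH = (56.6212 + 102.9403) / (45.3242 + 55.5604) = 159.5615 / 100.8846 = 1.58162

1.58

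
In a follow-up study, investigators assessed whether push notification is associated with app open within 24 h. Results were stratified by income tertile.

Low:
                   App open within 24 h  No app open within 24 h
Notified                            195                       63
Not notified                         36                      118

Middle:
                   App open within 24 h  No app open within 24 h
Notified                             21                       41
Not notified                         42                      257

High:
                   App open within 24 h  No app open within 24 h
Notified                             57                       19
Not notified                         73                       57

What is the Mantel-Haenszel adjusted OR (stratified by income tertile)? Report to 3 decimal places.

OR_MH = Σ(aᵢdᵢ/nᵢ) / Σ(bᵢcᵢ/nᵢ), where nᵢ is the stratum total.
Stratum 1 (Low): n = 412; a·d/n = 195·118/412 = 55.8495; b·c/n = 63·36/412 = 5.5049
Stratum 2 (Middle): n = 361; a·d/n = 21·257/361 = 14.9501; b·c/n = 41·42/361 = 4.7701
Stratum 3 (High): n = 206; a·d/n = 57·57/206 = 15.7718; b·c/n = 19·73/206 = 6.7330
OR_MH = (55.8495 + 14.9501 + 15.7718) / (5.5049 + 4.7701 + 6.7330) = 86.5715 / 17.0079 = 5.09006

5.090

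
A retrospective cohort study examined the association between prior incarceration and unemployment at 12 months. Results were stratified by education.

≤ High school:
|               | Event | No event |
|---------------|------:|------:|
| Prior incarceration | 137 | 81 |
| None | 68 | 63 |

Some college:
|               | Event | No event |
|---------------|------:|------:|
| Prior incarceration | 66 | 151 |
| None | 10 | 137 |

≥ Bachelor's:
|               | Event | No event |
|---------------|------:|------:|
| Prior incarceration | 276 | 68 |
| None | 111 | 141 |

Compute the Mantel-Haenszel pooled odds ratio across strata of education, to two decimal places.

3.52

OR_MH = Σ(aᵢdᵢ/nᵢ) / Σ(bᵢcᵢ/nᵢ), where nᵢ is the stratum total.
Stratum 1 (≤ High school): n = 349; a·d/n = 137·63/349 = 24.7307; b·c/n = 81·68/349 = 15.7822
Stratum 2 (Some college): n = 364; a·d/n = 66·137/364 = 24.8407; b·c/n = 151·10/364 = 4.1484
Stratum 3 (≥ Bachelor's): n = 596; a·d/n = 276·141/596 = 65.2953; b·c/n = 68·111/596 = 12.6644
OR_MH = (24.7307 + 24.8407 + 65.2953) / (15.7822 + 4.1484 + 12.6644) = 114.8666 / 32.5950 = 3.52405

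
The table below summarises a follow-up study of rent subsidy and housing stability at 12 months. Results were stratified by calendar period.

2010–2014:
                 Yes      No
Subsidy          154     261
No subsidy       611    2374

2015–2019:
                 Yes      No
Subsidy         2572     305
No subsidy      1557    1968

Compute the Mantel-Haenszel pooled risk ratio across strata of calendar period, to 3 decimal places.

RR_MH = Σ(aᵢ·n₀ᵢ/nᵢ) / Σ(cᵢ·n₁ᵢ/nᵢ), with n₁ᵢ = aᵢ+bᵢ (exposed), n₀ᵢ = cᵢ+dᵢ (unexposed), nᵢ = n₁ᵢ+n₀ᵢ.
Stratum 1 (2010–2014): n₁ = 415, n₀ = 2985, n = 3400; a·n₀/n = 154·2985/3400 = 135.2029; c·n₁/n = 611·415/3400 = 74.5779
Stratum 2 (2015–2019): n₁ = 2877, n₀ = 3525, n = 6402; a·n₀/n = 2572·3525/6402 = 1416.1668; c·n₁/n = 1557·2877/6402 = 699.7015
RR_MH = (135.2029 + 1416.1668) / (74.5779 + 699.7015) = 1551.3698 / 774.2794 = 2.00363

2.004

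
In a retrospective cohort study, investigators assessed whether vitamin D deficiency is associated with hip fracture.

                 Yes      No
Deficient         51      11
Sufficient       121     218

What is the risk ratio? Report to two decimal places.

2.30

Cells: a = 51, b = 11, c = 121, d = 218.
Risk in exposed = 51/62 = 0.82258; risk in unexposed = 121/339 = 0.35693.
RR = 0.82258 / 0.35693 = 2.30459
The risk among the exposed is 2.30 times that among the unexposed.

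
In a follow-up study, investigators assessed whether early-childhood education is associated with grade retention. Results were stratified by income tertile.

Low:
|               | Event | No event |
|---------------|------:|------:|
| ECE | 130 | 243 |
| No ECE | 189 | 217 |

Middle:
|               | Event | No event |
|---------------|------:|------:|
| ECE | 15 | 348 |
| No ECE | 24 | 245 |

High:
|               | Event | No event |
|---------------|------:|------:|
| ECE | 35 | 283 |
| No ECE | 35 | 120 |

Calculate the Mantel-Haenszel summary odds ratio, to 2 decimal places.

0.55

OR_MH = Σ(aᵢdᵢ/nᵢ) / Σ(bᵢcᵢ/nᵢ), where nᵢ is the stratum total.
Stratum 1 (Low): n = 779; a·d/n = 130·217/779 = 36.2131; b·c/n = 243·189/779 = 58.9564
Stratum 2 (Middle): n = 632; a·d/n = 15·245/632 = 5.8149; b·c/n = 348·24/632 = 13.2152
Stratum 3 (High): n = 473; a·d/n = 35·120/473 = 8.8795; b·c/n = 283·35/473 = 20.9408
OR_MH = (36.2131 + 5.8149 + 8.8795) / (58.9564 + 13.2152 + 20.9408) = 50.9075 / 93.1123 = 0.54673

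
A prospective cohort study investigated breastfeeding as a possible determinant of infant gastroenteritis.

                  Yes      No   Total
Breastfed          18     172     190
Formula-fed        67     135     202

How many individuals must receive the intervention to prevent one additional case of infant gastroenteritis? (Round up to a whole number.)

Risk in treated group = 18/190 = 0.09474; risk in control = 67/202 = 0.33168.
Absolute risk reduction = 0.33168 − 0.09474 = 0.23695
NNT = 1 / ARR = 1 / 0.23695 = 4.220 → round up → 5

5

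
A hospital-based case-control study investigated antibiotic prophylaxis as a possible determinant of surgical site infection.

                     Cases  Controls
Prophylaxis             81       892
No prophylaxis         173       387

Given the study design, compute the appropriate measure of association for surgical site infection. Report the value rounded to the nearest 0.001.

0.203

Cells: a = 81, b = 892, c = 173, d = 387.
This is a hospital-based case-control study: participants were sampled on outcome status, so risks in the source population cannot be estimated directly — relative risk is not valid here. The odds ratio is the appropriate measure.
OR = (a·d)/(b·c) = (81 × 387) / (892 × 173) = 31347 / 154316 = 0.20314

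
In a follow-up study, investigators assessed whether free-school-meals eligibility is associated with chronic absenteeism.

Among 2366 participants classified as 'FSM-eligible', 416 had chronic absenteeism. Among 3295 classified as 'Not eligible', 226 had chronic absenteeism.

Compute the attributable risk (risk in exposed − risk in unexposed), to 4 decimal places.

From the description: a = 416, b = 1950, c = 226, d = 3069.
Risk in exposed = 416/2366 = 0.175824; risk in unexposed = 226/3295 = 0.068589.
Risk difference = 0.175824 − 0.068589 = 0.107235

0.1072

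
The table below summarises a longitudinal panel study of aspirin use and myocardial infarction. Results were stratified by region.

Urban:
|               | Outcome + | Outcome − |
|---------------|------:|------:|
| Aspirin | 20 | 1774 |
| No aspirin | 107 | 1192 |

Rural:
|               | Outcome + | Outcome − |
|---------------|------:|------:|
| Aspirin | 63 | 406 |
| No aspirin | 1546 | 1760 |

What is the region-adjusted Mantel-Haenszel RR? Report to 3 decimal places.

0.250

RR_MH = Σ(aᵢ·n₀ᵢ/nᵢ) / Σ(cᵢ·n₁ᵢ/nᵢ), with n₁ᵢ = aᵢ+bᵢ (exposed), n₀ᵢ = cᵢ+dᵢ (unexposed), nᵢ = n₁ᵢ+n₀ᵢ.
Stratum 1 (Urban): n₁ = 1794, n₀ = 1299, n = 3093; a·n₀/n = 20·1299/3093 = 8.3996; c·n₁/n = 107·1794/3093 = 62.0621
Stratum 2 (Rural): n₁ = 469, n₀ = 3306, n = 3775; a·n₀/n = 63·3306/3775 = 55.1730; c·n₁/n = 1546·469/3775 = 192.0726
RR_MH = (8.3996 + 55.1730) / (62.0621 + 192.0726) = 63.5726 / 254.1347 = 0.25015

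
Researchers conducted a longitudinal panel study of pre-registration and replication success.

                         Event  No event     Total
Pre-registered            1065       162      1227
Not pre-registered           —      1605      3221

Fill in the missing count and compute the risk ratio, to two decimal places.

The missing cell is in the unexposed row: 3221 − 1605 = 1616.
So a = 1065, b = 162, c = 1616, d = 1605.
RR = [a/(a+b)] / [c/(c+d)] = (1065/1227) / (1616/3221) = 0.86797/0.50171 = 1.73003

1.73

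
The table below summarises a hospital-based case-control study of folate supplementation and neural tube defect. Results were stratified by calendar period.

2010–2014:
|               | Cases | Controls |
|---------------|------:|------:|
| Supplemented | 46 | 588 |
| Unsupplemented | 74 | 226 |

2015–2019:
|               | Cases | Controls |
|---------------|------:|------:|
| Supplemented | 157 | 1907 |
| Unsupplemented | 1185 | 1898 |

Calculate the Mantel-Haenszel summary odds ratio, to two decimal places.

0.14

OR_MH = Σ(aᵢdᵢ/nᵢ) / Σ(bᵢcᵢ/nᵢ), where nᵢ is the stratum total.
Stratum 1 (2010–2014): n = 934; a·d/n = 46·226/934 = 11.1306; b·c/n = 588·74/934 = 46.5867
Stratum 2 (2015–2019): n = 5147; a·d/n = 157·1898/5147 = 57.8951; b·c/n = 1907·1185/5147 = 439.0509
OR_MH = (11.1306 + 57.8951) / (46.5867 + 439.0509) = 69.0257 / 485.6376 = 0.14213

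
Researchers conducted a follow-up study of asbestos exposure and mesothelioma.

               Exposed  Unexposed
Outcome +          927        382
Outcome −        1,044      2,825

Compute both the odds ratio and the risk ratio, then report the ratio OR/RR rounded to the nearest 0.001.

1.663

Reading the table with exposure as columns: a = 927 (Exposed, case), b = 1044 (Exposed, non-case), c = 382 (Unexposed, case), d = 2825.
OR = (927·2825)/(1044·382) = 2618775/398808 = 6.56651
Risk in exposed = 927/1971 = 0.47032; risk in unexposed = 382/3207 = 0.11911; RR = 3.94847
OR/RR = 6.56651 / 3.94847 = 1.66305
The outcome is not rare, so the OR lies further from 1 than the RR.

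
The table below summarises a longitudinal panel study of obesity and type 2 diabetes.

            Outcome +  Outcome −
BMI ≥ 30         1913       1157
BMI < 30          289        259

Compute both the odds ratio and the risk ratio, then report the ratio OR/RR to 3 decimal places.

1.254

Cells: a = 1913, b = 1157, c = 289, d = 259.
OR = (1913·259)/(1157·289) = 495467/334373 = 1.48178
Risk in exposed = 1913/3070 = 0.62313; risk in unexposed = 289/548 = 0.52737; RR = 1.18157
OR/RR = 1.48178 / 1.18157 = 1.25408
The outcome is not rare, so the OR lies further from 1 than the RR.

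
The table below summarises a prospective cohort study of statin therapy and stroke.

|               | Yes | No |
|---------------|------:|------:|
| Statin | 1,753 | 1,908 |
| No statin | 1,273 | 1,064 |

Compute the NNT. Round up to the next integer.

Risk in treated group = 1753/3661 = 0.47883; risk in control = 1273/2337 = 0.54472.
Absolute risk reduction = 0.54472 − 0.47883 = 0.06588
NNT = 1 / ARR = 1 / 0.06588 = 15.178 → round up → 16

16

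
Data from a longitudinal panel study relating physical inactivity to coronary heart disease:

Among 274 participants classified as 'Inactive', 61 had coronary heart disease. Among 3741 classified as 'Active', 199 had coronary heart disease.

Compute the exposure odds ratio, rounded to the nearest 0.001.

From the description: a = 61, b = 213, c = 199, d = 3542.
OR = (a·d)/(b·c) = (61 × 3542) / (213 × 199) = 216062 / 42387 = 5.09736
The odds of coronary heart disease are about 5.10 times as high in the inactive group.

5.097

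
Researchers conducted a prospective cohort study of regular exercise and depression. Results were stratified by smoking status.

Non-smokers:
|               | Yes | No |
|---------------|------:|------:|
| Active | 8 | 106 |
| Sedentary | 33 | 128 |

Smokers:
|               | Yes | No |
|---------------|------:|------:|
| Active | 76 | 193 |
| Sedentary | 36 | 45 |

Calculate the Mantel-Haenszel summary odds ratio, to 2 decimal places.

0.41

OR_MH = Σ(aᵢdᵢ/nᵢ) / Σ(bᵢcᵢ/nᵢ), where nᵢ is the stratum total.
Stratum 1 (Non-smokers): n = 275; a·d/n = 8·128/275 = 3.7236; b·c/n = 106·33/275 = 12.7200
Stratum 2 (Smokers): n = 350; a·d/n = 76·45/350 = 9.7714; b·c/n = 193·36/350 = 19.8514
OR_MH = (3.7236 + 9.7714) / (12.7200 + 19.8514) = 13.4951 / 32.5714 = 0.41432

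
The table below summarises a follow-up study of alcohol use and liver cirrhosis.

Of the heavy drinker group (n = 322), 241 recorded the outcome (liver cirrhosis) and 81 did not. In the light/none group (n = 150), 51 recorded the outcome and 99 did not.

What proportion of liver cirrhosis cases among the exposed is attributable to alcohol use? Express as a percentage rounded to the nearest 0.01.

From the description: a = 241, b = 81, c = 51, d = 99.
Risk in exposed = 241/322 = 0.74845; risk in unexposed = 51/150 = 0.34000.
RR = 0.74845/0.34000 = 2.20132
AR% = (RR − 1)/RR × 100 = (2.20132 − 1)/2.20132 × 100 = 54.5726%

54.57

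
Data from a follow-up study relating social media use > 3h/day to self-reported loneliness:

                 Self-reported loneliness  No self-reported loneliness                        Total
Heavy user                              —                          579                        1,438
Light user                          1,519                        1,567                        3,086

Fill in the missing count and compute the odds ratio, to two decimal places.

The missing cell is in the exposed row: 1438 − 579 = 859.
So a = 859, b = 579, c = 1519, d = 1567.
OR = (a·d)/(b·c) = (859 × 1567) / (579 × 1519) = 1346053 / 879501 = 1.53047

1.53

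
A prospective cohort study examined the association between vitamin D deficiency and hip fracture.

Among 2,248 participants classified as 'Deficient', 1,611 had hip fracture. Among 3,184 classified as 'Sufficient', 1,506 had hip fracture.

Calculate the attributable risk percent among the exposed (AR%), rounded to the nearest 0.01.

From the description: a = 1611, b = 637, c = 1506, d = 1678.
Risk in exposed = 1611/2248 = 0.71664; risk in unexposed = 1506/3184 = 0.47299.
RR = 0.71664/0.47299 = 1.51512
AR% = (RR − 1)/RR × 100 = (1.51512 − 1)/1.51512 × 100 = 33.9987%

34.00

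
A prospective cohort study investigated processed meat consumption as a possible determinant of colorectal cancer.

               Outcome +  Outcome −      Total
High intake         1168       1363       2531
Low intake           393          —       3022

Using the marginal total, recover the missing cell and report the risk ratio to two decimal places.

3.55

The missing cell is in the unexposed row: 3022 − 393 = 2629.
So a = 1168, b = 1363, c = 393, d = 2629.
RR = [a/(a+b)] / [c/(c+d)] = (1168/2531) / (393/3022) = 0.46148/0.13005 = 3.54856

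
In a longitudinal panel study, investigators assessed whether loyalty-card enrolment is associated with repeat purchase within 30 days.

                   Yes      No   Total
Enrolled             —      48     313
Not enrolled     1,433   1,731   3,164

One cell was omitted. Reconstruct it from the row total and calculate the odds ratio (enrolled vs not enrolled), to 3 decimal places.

6.669

The missing cell is in the exposed row: 313 − 48 = 265.
So a = 265, b = 48, c = 1433, d = 1731.
OR = (a·d)/(b·c) = (265 × 1731) / (48 × 1433) = 458715 / 68784 = 6.66892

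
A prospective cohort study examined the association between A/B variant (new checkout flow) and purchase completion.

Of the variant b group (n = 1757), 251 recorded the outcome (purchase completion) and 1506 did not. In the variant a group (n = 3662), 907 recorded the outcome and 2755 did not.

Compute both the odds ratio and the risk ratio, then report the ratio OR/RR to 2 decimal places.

From the description: a = 251, b = 1506, c = 907, d = 2755.
OR = (251·2755)/(1506·907) = 691505/1365942 = 0.50625
Risk in exposed = 251/1757 = 0.14286; risk in unexposed = 907/3662 = 0.24768; RR = 0.57678
OR/RR = 0.50625 / 0.57678 = 0.87771
The outcome is not rare, so the OR lies further from 1 than the RR.

0.88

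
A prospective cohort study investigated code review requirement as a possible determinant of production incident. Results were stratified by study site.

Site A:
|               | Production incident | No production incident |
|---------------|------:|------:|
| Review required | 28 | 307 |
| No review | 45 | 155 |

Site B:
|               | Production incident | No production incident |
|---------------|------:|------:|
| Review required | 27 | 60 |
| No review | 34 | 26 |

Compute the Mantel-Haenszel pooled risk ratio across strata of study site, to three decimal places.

0.445

RR_MH = Σ(aᵢ·n₀ᵢ/nᵢ) / Σ(cᵢ·n₁ᵢ/nᵢ), with n₁ᵢ = aᵢ+bᵢ (exposed), n₀ᵢ = cᵢ+dᵢ (unexposed), nᵢ = n₁ᵢ+n₀ᵢ.
Stratum 1 (Site A): n₁ = 335, n₀ = 200, n = 535; a·n₀/n = 28·200/535 = 10.4673; c·n₁/n = 45·335/535 = 28.1776
Stratum 2 (Site B): n₁ = 87, n₀ = 60, n = 147; a·n₀/n = 27·60/147 = 11.0204; c·n₁/n = 34·87/147 = 20.1224
RR_MH = (10.4673 + 11.0204) / (28.1776 + 20.1224) = 21.4877 / 48.3000 = 0.44488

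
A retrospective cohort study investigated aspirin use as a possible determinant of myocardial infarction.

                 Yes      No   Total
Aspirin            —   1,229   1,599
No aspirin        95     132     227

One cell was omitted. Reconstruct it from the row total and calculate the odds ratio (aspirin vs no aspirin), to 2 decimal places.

The missing cell is in the exposed row: 1599 − 1229 = 370.
So a = 370, b = 1229, c = 95, d = 132.
OR = (a·d)/(b·c) = (370 × 132) / (1229 × 95) = 48840 / 116755 = 0.41831

0.42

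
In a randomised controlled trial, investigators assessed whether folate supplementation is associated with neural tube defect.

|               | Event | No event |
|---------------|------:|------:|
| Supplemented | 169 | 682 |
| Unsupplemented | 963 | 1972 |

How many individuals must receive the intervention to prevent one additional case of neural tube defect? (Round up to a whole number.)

Risk in treated group = 169/851 = 0.19859; risk in control = 963/2935 = 0.32811.
Absolute risk reduction = 0.32811 − 0.19859 = 0.12952
NNT = 1 / ARR = 1 / 0.12952 = 7.721 → round up → 8

8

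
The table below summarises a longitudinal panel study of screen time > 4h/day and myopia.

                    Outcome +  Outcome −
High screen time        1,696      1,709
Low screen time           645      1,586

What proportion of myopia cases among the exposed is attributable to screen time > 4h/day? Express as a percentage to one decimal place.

Cells: a = 1696, b = 1709, c = 645, d = 1586.
Risk in exposed = 1696/3405 = 0.49809; risk in unexposed = 645/2231 = 0.28911.
RR = 0.49809/0.28911 = 1.72285
AR% = (RR − 1)/RR × 100 = (1.72285 − 1)/1.72285 × 100 = 41.9568%

42.0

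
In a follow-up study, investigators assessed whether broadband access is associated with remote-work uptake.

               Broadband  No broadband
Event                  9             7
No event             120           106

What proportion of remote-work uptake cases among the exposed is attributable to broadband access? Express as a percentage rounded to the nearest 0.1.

11.2

Reading the table with exposure as columns: a = 9 (Broadband, case), b = 120 (Broadband, non-case), c = 7 (No broadband, case), d = 106.
Risk in exposed = 9/129 = 0.06977; risk in unexposed = 7/113 = 0.06195.
RR = 0.06977/0.06195 = 1.12625
AR% = (RR − 1)/RR × 100 = (1.12625 − 1)/1.12625 × 100 = 11.2094%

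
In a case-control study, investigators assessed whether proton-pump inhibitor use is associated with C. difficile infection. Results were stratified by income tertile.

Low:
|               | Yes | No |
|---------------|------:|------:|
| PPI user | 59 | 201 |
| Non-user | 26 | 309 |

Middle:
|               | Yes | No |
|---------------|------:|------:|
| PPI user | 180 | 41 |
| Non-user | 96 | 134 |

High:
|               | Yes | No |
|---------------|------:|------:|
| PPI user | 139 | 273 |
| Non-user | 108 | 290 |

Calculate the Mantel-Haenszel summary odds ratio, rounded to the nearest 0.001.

OR_MH = Σ(aᵢdᵢ/nᵢ) / Σ(bᵢcᵢ/nᵢ), where nᵢ is the stratum total.
Stratum 1 (Low): n = 595; a·d/n = 59·309/595 = 30.6403; b·c/n = 201·26/595 = 8.7832
Stratum 2 (Middle): n = 451; a·d/n = 180·134/451 = 53.4812; b·c/n = 41·96/451 = 8.7273
Stratum 3 (High): n = 810; a·d/n = 139·290/810 = 49.7654; b·c/n = 273·108/810 = 36.4000
OR_MH = (30.6403 + 53.4812 + 49.7654) / (8.7832 + 8.7273 + 36.4000) = 133.8869 / 53.9105 = 2.48351

2.484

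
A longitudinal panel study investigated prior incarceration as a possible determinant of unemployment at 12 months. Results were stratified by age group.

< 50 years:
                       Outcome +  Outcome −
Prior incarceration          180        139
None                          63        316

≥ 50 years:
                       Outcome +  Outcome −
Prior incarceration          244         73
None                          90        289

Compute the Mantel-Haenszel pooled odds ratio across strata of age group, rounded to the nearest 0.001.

8.315

OR_MH = Σ(aᵢdᵢ/nᵢ) / Σ(bᵢcᵢ/nᵢ), where nᵢ is the stratum total.
Stratum 1 (< 50 years): n = 698; a·d/n = 180·316/698 = 81.4900; b·c/n = 139·63/698 = 12.5458
Stratum 2 (≥ 50 years): n = 696; a·d/n = 244·289/696 = 101.3161; b·c/n = 73·90/696 = 9.4397
OR_MH = (81.4900 + 101.3161) / (12.5458 + 9.4397) = 182.8061 / 21.9855 = 8.31485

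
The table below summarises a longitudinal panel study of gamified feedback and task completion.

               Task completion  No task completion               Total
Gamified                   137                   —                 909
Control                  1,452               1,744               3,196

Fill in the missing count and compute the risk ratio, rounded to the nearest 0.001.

The missing cell is in the exposed row: 909 − 137 = 772.
So a = 137, b = 772, c = 1452, d = 1744.
RR = [a/(a+b)] / [c/(c+d)] = (137/909) / (1452/3196) = 0.15072/0.45432 = 0.33174

0.332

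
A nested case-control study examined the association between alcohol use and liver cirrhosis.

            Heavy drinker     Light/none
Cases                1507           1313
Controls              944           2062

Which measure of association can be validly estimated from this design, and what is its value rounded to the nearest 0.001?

2.507

Reading the table with exposure as columns: a = 1507 (Heavy drinker, case), b = 944 (Heavy drinker, non-case), c = 1313 (Light/none, case), d = 2062.
This is a nested case-control study: participants were sampled on outcome status, so risks in the source population cannot be estimated directly — relative risk is not valid here. The odds ratio is the appropriate measure.
OR = (a·d)/(b·c) = (1507 × 2062) / (944 × 1313) = 3107434 / 1239472 = 2.50706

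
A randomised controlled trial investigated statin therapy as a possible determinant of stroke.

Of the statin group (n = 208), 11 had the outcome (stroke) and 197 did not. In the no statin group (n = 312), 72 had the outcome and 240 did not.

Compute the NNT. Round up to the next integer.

6

Risk in treated group = 11/208 = 0.05288; risk in control = 72/312 = 0.23077.
Absolute risk reduction = 0.23077 − 0.05288 = 0.17788
NNT = 1 / ARR = 1 / 0.17788 = 5.622 → round up → 6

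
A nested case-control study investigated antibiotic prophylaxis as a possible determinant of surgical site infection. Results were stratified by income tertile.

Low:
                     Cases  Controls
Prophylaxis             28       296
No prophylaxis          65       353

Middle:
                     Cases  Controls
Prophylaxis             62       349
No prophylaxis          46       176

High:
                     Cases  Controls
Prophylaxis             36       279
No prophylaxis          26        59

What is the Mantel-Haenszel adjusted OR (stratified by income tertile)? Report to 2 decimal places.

0.52

OR_MH = Σ(aᵢdᵢ/nᵢ) / Σ(bᵢcᵢ/nᵢ), where nᵢ is the stratum total.
Stratum 1 (Low): n = 742; a·d/n = 28·353/742 = 13.3208; b·c/n = 296·65/742 = 25.9299
Stratum 2 (Middle): n = 633; a·d/n = 62·176/633 = 17.2385; b·c/n = 349·46/633 = 25.3618
Stratum 3 (High): n = 400; a·d/n = 36·59/400 = 5.3100; b·c/n = 279·26/400 = 18.1350
OR_MH = (13.3208 + 17.2385 + 5.3100) / (25.9299 + 25.3618 + 18.1350) = 35.8693 / 69.4267 = 0.51665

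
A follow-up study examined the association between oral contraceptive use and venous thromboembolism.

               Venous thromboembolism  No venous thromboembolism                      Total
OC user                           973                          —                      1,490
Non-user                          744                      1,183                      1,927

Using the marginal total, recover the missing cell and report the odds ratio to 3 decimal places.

The missing cell is in the exposed row: 1490 − 973 = 517.
So a = 973, b = 517, c = 744, d = 1183.
OR = (a·d)/(b·c) = (973 × 1183) / (517 × 744) = 1151059 / 384648 = 2.99250

2.992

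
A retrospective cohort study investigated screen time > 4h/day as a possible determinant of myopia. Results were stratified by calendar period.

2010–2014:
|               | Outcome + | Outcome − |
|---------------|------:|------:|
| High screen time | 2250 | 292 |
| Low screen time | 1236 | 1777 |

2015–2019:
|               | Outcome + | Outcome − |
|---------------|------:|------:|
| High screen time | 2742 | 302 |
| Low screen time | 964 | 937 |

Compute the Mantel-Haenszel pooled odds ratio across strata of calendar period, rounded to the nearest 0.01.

10.01

OR_MH = Σ(aᵢdᵢ/nᵢ) / Σ(bᵢcᵢ/nᵢ), where nᵢ is the stratum total.
Stratum 1 (2010–2014): n = 5555; a·d/n = 2250·1777/5555 = 719.7570; b·c/n = 292·1236/5555 = 64.9707
Stratum 2 (2015–2019): n = 4945; a·d/n = 2742·937/4945 = 519.5660; b·c/n = 302·964/4945 = 58.8732
OR_MH = (719.7570 + 519.5660) / (64.9707 + 58.8732) = 1239.3230 / 123.8439 = 10.00714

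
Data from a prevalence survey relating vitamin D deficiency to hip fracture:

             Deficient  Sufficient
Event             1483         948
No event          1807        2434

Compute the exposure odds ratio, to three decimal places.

Reading the table with exposure as columns: a = 1483 (Deficient, case), b = 1807 (Deficient, non-case), c = 948 (Sufficient, case), d = 2434.
OR = (a·d)/(b·c) = (1483 × 2434) / (1807 × 948) = 3609622 / 1713036 = 2.10715
The odds of hip fracture are about 2.11 times as high in the deficient group.

2.107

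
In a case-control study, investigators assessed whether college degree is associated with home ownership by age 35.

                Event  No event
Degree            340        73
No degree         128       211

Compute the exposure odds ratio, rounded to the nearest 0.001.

7.678

Cells: a = 340, b = 73, c = 128, d = 211.
OR = (a·d)/(b·c) = (340 × 211) / (73 × 128) = 71740 / 9344 = 7.67765
The odds of home ownership by age 35 are about 7.68 times as high in the degree group.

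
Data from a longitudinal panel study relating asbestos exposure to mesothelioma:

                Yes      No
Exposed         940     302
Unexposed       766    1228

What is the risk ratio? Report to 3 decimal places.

1.970

Cells: a = 940, b = 302, c = 766, d = 1228.
Risk in exposed = 940/1242 = 0.75684; risk in unexposed = 766/1994 = 0.38415.
RR = 0.75684 / 0.38415 = 1.97017
The risk among the exposed is 1.97 times that among the unexposed.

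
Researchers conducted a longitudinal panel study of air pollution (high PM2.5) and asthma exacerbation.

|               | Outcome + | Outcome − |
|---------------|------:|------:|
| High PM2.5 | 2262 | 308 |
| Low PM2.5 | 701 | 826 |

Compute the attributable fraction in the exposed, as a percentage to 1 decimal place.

Cells: a = 2262, b = 308, c = 701, d = 826.
Risk in exposed = 2262/2570 = 0.88016; risk in unexposed = 701/1527 = 0.45907.
RR = 0.88016/0.45907 = 1.91726
AR% = (RR − 1)/RR × 100 = (1.91726 − 1)/1.91726 × 100 = 47.8422%

47.8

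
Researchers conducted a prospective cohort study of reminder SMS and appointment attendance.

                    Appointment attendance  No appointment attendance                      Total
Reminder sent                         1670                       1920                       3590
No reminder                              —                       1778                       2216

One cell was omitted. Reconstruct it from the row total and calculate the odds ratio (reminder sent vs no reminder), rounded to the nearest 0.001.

The missing cell is in the unexposed row: 2216 − 1778 = 438.
So a = 1670, b = 1920, c = 438, d = 1778.
OR = (a·d)/(b·c) = (1670 × 1778) / (1920 × 438) = 2969260 / 840960 = 3.53080

3.531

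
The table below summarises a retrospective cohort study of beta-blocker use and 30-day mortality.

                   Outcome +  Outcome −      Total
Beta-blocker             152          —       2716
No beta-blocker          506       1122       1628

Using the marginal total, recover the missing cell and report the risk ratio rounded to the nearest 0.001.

The missing cell is in the exposed row: 2716 − 152 = 2564.
So a = 152, b = 2564, c = 506, d = 1122.
RR = [a/(a+b)] / [c/(c+d)] = (152/2716) / (506/1628) = 0.05596/0.31081 = 0.18006

0.180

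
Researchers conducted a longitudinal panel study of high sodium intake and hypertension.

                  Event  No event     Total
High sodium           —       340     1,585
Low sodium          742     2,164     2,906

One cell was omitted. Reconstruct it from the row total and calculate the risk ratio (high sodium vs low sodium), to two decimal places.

3.08

The missing cell is in the exposed row: 1585 − 340 = 1245.
So a = 1245, b = 340, c = 742, d = 2164.
RR = [a/(a+b)] / [c/(c+d)] = (1245/1585) / (742/2906) = 0.78549/0.25533 = 3.07632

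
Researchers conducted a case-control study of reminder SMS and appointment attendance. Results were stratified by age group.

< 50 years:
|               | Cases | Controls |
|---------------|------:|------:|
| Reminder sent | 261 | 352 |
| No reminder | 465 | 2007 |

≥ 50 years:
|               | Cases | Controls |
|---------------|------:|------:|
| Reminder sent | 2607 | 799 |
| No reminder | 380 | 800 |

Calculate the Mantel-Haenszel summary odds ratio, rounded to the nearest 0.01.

OR_MH = Σ(aᵢdᵢ/nᵢ) / Σ(bᵢcᵢ/nᵢ), where nᵢ is the stratum total.
Stratum 1 (< 50 years): n = 3085; a·d/n = 261·2007/3085 = 169.7981; b·c/n = 352·465/3085 = 53.0567
Stratum 2 (≥ 50 years): n = 4586; a·d/n = 2607·800/4586 = 454.7754; b·c/n = 799·380/4586 = 66.2058
OR_MH = (169.7981 + 454.7754) / (53.0567 + 66.2058) = 624.5735 / 119.2626 = 5.23696

5.24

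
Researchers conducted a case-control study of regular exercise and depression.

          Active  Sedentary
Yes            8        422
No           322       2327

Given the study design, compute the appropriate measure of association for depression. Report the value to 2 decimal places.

0.14

Reading the table with exposure as columns: a = 8 (Active, case), b = 322 (Active, non-case), c = 422 (Sedentary, case), d = 2327.
This is a case-control study: participants were sampled on outcome status, so risks in the source population cannot be estimated directly — relative risk is not valid here. The odds ratio is the appropriate measure.
OR = (a·d)/(b·c) = (8 × 2327) / (322 × 422) = 18616 / 135884 = 0.13700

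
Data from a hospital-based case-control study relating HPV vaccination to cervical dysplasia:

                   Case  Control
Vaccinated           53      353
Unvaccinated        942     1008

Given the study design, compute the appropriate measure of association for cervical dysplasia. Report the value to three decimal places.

Cells: a = 53, b = 353, c = 942, d = 1008.
This is a hospital-based case-control study: participants were sampled on outcome status, so risks in the source population cannot be estimated directly — relative risk is not valid here. The odds ratio is the appropriate measure.
OR = (a·d)/(b·c) = (53 × 1008) / (353 × 942) = 53424 / 332526 = 0.16066

0.161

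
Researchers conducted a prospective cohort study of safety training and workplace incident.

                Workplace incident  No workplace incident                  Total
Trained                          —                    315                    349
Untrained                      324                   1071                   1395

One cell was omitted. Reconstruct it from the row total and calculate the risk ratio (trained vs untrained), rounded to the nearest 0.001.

The missing cell is in the exposed row: 349 − 315 = 34.
So a = 34, b = 315, c = 324, d = 1071.
RR = [a/(a+b)] / [c/(c+d)] = (34/349) / (324/1395) = 0.09742/0.23226 = 0.41945

0.419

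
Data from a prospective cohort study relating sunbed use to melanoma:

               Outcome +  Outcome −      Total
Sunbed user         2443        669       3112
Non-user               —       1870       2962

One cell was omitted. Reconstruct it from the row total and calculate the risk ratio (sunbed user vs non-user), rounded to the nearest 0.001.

The missing cell is in the unexposed row: 2962 − 1870 = 1092.
So a = 2443, b = 669, c = 1092, d = 1870.
RR = [a/(a+b)] / [c/(c+d)] = (2443/3112) / (1092/2962) = 0.78503/0.36867 = 2.12935

2.129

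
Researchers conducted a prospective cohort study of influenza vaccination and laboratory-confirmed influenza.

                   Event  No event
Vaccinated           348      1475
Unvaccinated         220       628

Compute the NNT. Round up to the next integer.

Risk in treated group = 348/1823 = 0.19089; risk in control = 220/848 = 0.25943.
Absolute risk reduction = 0.25943 − 0.19089 = 0.06854
NNT = 1 / ARR = 1 / 0.06854 = 14.590 → round up → 15

15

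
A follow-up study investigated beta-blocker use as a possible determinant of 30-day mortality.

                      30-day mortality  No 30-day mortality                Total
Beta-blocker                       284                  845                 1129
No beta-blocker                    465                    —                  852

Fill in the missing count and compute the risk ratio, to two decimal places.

The missing cell is in the unexposed row: 852 − 465 = 387.
So a = 284, b = 845, c = 465, d = 387.
RR = [a/(a+b)] / [c/(c+d)] = (284/1129) / (465/852) = 0.25155/0.54577 = 0.46090

0.46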